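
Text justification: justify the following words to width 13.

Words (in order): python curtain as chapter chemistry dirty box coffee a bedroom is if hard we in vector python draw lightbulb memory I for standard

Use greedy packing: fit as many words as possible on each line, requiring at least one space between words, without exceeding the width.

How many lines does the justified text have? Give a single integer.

Line 1: ['python'] (min_width=6, slack=7)
Line 2: ['curtain', 'as'] (min_width=10, slack=3)
Line 3: ['chapter'] (min_width=7, slack=6)
Line 4: ['chemistry'] (min_width=9, slack=4)
Line 5: ['dirty', 'box'] (min_width=9, slack=4)
Line 6: ['coffee', 'a'] (min_width=8, slack=5)
Line 7: ['bedroom', 'is', 'if'] (min_width=13, slack=0)
Line 8: ['hard', 'we', 'in'] (min_width=10, slack=3)
Line 9: ['vector', 'python'] (min_width=13, slack=0)
Line 10: ['draw'] (min_width=4, slack=9)
Line 11: ['lightbulb'] (min_width=9, slack=4)
Line 12: ['memory', 'I', 'for'] (min_width=12, slack=1)
Line 13: ['standard'] (min_width=8, slack=5)
Total lines: 13

Answer: 13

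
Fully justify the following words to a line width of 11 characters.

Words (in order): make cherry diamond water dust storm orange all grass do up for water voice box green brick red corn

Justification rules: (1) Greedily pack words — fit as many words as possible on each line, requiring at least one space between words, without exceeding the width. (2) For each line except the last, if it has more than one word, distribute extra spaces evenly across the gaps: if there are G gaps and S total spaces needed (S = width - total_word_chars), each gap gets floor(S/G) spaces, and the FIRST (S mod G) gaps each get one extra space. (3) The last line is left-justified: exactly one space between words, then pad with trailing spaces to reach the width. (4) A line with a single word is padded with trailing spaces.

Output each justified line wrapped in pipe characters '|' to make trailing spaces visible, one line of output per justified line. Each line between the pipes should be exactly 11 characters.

Line 1: ['make', 'cherry'] (min_width=11, slack=0)
Line 2: ['diamond'] (min_width=7, slack=4)
Line 3: ['water', 'dust'] (min_width=10, slack=1)
Line 4: ['storm'] (min_width=5, slack=6)
Line 5: ['orange', 'all'] (min_width=10, slack=1)
Line 6: ['grass', 'do', 'up'] (min_width=11, slack=0)
Line 7: ['for', 'water'] (min_width=9, slack=2)
Line 8: ['voice', 'box'] (min_width=9, slack=2)
Line 9: ['green', 'brick'] (min_width=11, slack=0)
Line 10: ['red', 'corn'] (min_width=8, slack=3)

Answer: |make cherry|
|diamond    |
|water  dust|
|storm      |
|orange  all|
|grass do up|
|for   water|
|voice   box|
|green brick|
|red corn   |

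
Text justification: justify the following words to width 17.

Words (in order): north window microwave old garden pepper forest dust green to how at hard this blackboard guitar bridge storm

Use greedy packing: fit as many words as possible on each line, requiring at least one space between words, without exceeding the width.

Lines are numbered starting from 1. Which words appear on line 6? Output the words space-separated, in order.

Line 1: ['north', 'window'] (min_width=12, slack=5)
Line 2: ['microwave', 'old'] (min_width=13, slack=4)
Line 3: ['garden', 'pepper'] (min_width=13, slack=4)
Line 4: ['forest', 'dust', 'green'] (min_width=17, slack=0)
Line 5: ['to', 'how', 'at', 'hard'] (min_width=14, slack=3)
Line 6: ['this', 'blackboard'] (min_width=15, slack=2)
Line 7: ['guitar', 'bridge'] (min_width=13, slack=4)
Line 8: ['storm'] (min_width=5, slack=12)

Answer: this blackboard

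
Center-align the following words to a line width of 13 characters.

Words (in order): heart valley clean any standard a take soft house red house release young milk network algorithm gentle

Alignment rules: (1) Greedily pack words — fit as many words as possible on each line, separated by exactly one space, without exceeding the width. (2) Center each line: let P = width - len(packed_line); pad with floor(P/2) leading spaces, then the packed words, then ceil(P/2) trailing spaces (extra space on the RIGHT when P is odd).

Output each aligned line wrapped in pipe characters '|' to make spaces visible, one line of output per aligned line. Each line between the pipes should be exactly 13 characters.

Line 1: ['heart', 'valley'] (min_width=12, slack=1)
Line 2: ['clean', 'any'] (min_width=9, slack=4)
Line 3: ['standard', 'a'] (min_width=10, slack=3)
Line 4: ['take', 'soft'] (min_width=9, slack=4)
Line 5: ['house', 'red'] (min_width=9, slack=4)
Line 6: ['house', 'release'] (min_width=13, slack=0)
Line 7: ['young', 'milk'] (min_width=10, slack=3)
Line 8: ['network'] (min_width=7, slack=6)
Line 9: ['algorithm'] (min_width=9, slack=4)
Line 10: ['gentle'] (min_width=6, slack=7)

Answer: |heart valley |
|  clean any  |
| standard a  |
|  take soft  |
|  house red  |
|house release|
| young milk  |
|   network   |
|  algorithm  |
|   gentle    |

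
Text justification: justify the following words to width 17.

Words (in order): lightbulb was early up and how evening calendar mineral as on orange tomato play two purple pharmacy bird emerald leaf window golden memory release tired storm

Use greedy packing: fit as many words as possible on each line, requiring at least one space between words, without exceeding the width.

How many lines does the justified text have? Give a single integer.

Answer: 11

Derivation:
Line 1: ['lightbulb', 'was'] (min_width=13, slack=4)
Line 2: ['early', 'up', 'and', 'how'] (min_width=16, slack=1)
Line 3: ['evening', 'calendar'] (min_width=16, slack=1)
Line 4: ['mineral', 'as', 'on'] (min_width=13, slack=4)
Line 5: ['orange', 'tomato'] (min_width=13, slack=4)
Line 6: ['play', 'two', 'purple'] (min_width=15, slack=2)
Line 7: ['pharmacy', 'bird'] (min_width=13, slack=4)
Line 8: ['emerald', 'leaf'] (min_width=12, slack=5)
Line 9: ['window', 'golden'] (min_width=13, slack=4)
Line 10: ['memory', 'release'] (min_width=14, slack=3)
Line 11: ['tired', 'storm'] (min_width=11, slack=6)
Total lines: 11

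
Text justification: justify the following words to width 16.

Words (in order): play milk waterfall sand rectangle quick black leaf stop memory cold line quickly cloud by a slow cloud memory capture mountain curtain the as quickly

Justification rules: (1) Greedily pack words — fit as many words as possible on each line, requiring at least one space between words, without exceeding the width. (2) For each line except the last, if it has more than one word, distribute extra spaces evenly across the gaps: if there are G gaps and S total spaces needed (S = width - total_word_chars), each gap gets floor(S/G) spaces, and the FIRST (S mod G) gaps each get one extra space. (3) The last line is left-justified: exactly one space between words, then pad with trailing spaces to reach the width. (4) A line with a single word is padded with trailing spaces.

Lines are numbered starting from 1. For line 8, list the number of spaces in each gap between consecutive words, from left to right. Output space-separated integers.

Answer: 3

Derivation:
Line 1: ['play', 'milk'] (min_width=9, slack=7)
Line 2: ['waterfall', 'sand'] (min_width=14, slack=2)
Line 3: ['rectangle', 'quick'] (min_width=15, slack=1)
Line 4: ['black', 'leaf', 'stop'] (min_width=15, slack=1)
Line 5: ['memory', 'cold', 'line'] (min_width=16, slack=0)
Line 6: ['quickly', 'cloud', 'by'] (min_width=16, slack=0)
Line 7: ['a', 'slow', 'cloud'] (min_width=12, slack=4)
Line 8: ['memory', 'capture'] (min_width=14, slack=2)
Line 9: ['mountain', 'curtain'] (min_width=16, slack=0)
Line 10: ['the', 'as', 'quickly'] (min_width=14, slack=2)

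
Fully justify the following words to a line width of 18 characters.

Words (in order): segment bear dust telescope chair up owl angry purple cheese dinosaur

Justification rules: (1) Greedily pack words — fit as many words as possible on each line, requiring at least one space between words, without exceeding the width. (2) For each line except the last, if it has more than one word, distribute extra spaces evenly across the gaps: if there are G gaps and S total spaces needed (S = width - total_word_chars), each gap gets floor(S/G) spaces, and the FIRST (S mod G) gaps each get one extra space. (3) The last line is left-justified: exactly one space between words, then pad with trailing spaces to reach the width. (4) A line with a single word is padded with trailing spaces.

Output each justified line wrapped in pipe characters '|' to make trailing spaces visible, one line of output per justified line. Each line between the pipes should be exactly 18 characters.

Line 1: ['segment', 'bear', 'dust'] (min_width=17, slack=1)
Line 2: ['telescope', 'chair', 'up'] (min_width=18, slack=0)
Line 3: ['owl', 'angry', 'purple'] (min_width=16, slack=2)
Line 4: ['cheese', 'dinosaur'] (min_width=15, slack=3)

Answer: |segment  bear dust|
|telescope chair up|
|owl  angry  purple|
|cheese dinosaur   |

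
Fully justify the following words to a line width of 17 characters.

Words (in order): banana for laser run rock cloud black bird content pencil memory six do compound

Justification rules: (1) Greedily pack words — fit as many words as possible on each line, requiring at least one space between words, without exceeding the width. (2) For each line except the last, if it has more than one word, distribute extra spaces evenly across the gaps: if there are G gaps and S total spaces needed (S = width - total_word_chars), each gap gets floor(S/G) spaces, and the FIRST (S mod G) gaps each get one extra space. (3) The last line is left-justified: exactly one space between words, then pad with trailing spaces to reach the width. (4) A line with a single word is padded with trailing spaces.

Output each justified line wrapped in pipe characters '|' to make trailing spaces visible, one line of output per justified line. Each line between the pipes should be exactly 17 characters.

Answer: |banana  for laser|
|run   rock  cloud|
|black        bird|
|content    pencil|
|memory   six   do|
|compound         |

Derivation:
Line 1: ['banana', 'for', 'laser'] (min_width=16, slack=1)
Line 2: ['run', 'rock', 'cloud'] (min_width=14, slack=3)
Line 3: ['black', 'bird'] (min_width=10, slack=7)
Line 4: ['content', 'pencil'] (min_width=14, slack=3)
Line 5: ['memory', 'six', 'do'] (min_width=13, slack=4)
Line 6: ['compound'] (min_width=8, slack=9)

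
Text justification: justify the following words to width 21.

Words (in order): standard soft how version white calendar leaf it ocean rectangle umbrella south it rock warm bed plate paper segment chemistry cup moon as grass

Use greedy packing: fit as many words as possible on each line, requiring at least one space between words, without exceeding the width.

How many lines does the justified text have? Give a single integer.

Answer: 9

Derivation:
Line 1: ['standard', 'soft', 'how'] (min_width=17, slack=4)
Line 2: ['version', 'white'] (min_width=13, slack=8)
Line 3: ['calendar', 'leaf', 'it'] (min_width=16, slack=5)
Line 4: ['ocean', 'rectangle'] (min_width=15, slack=6)
Line 5: ['umbrella', 'south', 'it'] (min_width=17, slack=4)
Line 6: ['rock', 'warm', 'bed', 'plate'] (min_width=19, slack=2)
Line 7: ['paper', 'segment'] (min_width=13, slack=8)
Line 8: ['chemistry', 'cup', 'moon', 'as'] (min_width=21, slack=0)
Line 9: ['grass'] (min_width=5, slack=16)
Total lines: 9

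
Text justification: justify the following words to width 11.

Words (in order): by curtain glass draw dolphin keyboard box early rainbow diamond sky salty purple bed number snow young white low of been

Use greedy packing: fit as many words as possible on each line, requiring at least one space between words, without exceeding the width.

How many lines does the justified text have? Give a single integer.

Answer: 12

Derivation:
Line 1: ['by', 'curtain'] (min_width=10, slack=1)
Line 2: ['glass', 'draw'] (min_width=10, slack=1)
Line 3: ['dolphin'] (min_width=7, slack=4)
Line 4: ['keyboard'] (min_width=8, slack=3)
Line 5: ['box', 'early'] (min_width=9, slack=2)
Line 6: ['rainbow'] (min_width=7, slack=4)
Line 7: ['diamond', 'sky'] (min_width=11, slack=0)
Line 8: ['salty'] (min_width=5, slack=6)
Line 9: ['purple', 'bed'] (min_width=10, slack=1)
Line 10: ['number', 'snow'] (min_width=11, slack=0)
Line 11: ['young', 'white'] (min_width=11, slack=0)
Line 12: ['low', 'of', 'been'] (min_width=11, slack=0)
Total lines: 12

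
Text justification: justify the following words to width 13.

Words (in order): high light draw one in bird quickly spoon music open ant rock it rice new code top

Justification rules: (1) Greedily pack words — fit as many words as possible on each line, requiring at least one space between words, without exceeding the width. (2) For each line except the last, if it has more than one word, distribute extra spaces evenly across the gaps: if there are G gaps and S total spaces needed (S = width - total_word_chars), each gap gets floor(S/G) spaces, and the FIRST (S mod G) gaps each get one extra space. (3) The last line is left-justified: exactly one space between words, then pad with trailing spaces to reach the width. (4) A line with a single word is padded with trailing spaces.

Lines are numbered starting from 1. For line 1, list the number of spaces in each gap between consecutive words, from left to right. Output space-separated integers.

Line 1: ['high', 'light'] (min_width=10, slack=3)
Line 2: ['draw', 'one', 'in'] (min_width=11, slack=2)
Line 3: ['bird', 'quickly'] (min_width=12, slack=1)
Line 4: ['spoon', 'music'] (min_width=11, slack=2)
Line 5: ['open', 'ant', 'rock'] (min_width=13, slack=0)
Line 6: ['it', 'rice', 'new'] (min_width=11, slack=2)
Line 7: ['code', 'top'] (min_width=8, slack=5)

Answer: 4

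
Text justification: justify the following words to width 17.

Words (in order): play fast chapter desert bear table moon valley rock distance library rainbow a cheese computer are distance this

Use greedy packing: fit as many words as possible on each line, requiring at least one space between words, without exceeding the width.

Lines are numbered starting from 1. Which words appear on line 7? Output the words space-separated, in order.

Line 1: ['play', 'fast', 'chapter'] (min_width=17, slack=0)
Line 2: ['desert', 'bear', 'table'] (min_width=17, slack=0)
Line 3: ['moon', 'valley', 'rock'] (min_width=16, slack=1)
Line 4: ['distance', 'library'] (min_width=16, slack=1)
Line 5: ['rainbow', 'a', 'cheese'] (min_width=16, slack=1)
Line 6: ['computer', 'are'] (min_width=12, slack=5)
Line 7: ['distance', 'this'] (min_width=13, slack=4)

Answer: distance this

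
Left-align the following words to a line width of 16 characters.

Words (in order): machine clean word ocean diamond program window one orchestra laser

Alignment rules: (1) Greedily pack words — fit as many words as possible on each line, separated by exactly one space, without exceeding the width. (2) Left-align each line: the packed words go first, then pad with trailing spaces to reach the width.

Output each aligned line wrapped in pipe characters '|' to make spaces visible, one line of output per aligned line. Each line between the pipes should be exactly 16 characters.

Line 1: ['machine', 'clean'] (min_width=13, slack=3)
Line 2: ['word', 'ocean'] (min_width=10, slack=6)
Line 3: ['diamond', 'program'] (min_width=15, slack=1)
Line 4: ['window', 'one'] (min_width=10, slack=6)
Line 5: ['orchestra', 'laser'] (min_width=15, slack=1)

Answer: |machine clean   |
|word ocean      |
|diamond program |
|window one      |
|orchestra laser |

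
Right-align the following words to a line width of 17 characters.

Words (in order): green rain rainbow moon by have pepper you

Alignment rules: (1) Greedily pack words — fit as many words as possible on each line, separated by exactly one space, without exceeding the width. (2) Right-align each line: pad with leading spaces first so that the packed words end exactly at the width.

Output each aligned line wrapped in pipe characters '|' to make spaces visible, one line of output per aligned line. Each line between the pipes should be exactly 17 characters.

Line 1: ['green', 'rain'] (min_width=10, slack=7)
Line 2: ['rainbow', 'moon', 'by'] (min_width=15, slack=2)
Line 3: ['have', 'pepper', 'you'] (min_width=15, slack=2)

Answer: |       green rain|
|  rainbow moon by|
|  have pepper you|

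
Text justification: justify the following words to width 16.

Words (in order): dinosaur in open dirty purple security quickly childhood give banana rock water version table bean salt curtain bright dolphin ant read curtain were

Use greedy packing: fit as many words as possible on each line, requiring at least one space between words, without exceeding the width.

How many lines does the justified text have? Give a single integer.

Line 1: ['dinosaur', 'in', 'open'] (min_width=16, slack=0)
Line 2: ['dirty', 'purple'] (min_width=12, slack=4)
Line 3: ['security', 'quickly'] (min_width=16, slack=0)
Line 4: ['childhood', 'give'] (min_width=14, slack=2)
Line 5: ['banana', 'rock'] (min_width=11, slack=5)
Line 6: ['water', 'version'] (min_width=13, slack=3)
Line 7: ['table', 'bean', 'salt'] (min_width=15, slack=1)
Line 8: ['curtain', 'bright'] (min_width=14, slack=2)
Line 9: ['dolphin', 'ant', 'read'] (min_width=16, slack=0)
Line 10: ['curtain', 'were'] (min_width=12, slack=4)
Total lines: 10

Answer: 10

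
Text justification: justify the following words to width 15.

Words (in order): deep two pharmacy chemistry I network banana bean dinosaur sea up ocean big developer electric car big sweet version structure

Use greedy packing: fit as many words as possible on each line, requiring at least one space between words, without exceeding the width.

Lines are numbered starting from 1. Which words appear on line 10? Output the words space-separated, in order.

Line 1: ['deep', 'two'] (min_width=8, slack=7)
Line 2: ['pharmacy'] (min_width=8, slack=7)
Line 3: ['chemistry', 'I'] (min_width=11, slack=4)
Line 4: ['network', 'banana'] (min_width=14, slack=1)
Line 5: ['bean', 'dinosaur'] (min_width=13, slack=2)
Line 6: ['sea', 'up', 'ocean'] (min_width=12, slack=3)
Line 7: ['big', 'developer'] (min_width=13, slack=2)
Line 8: ['electric', 'car'] (min_width=12, slack=3)
Line 9: ['big', 'sweet'] (min_width=9, slack=6)
Line 10: ['version'] (min_width=7, slack=8)
Line 11: ['structure'] (min_width=9, slack=6)

Answer: version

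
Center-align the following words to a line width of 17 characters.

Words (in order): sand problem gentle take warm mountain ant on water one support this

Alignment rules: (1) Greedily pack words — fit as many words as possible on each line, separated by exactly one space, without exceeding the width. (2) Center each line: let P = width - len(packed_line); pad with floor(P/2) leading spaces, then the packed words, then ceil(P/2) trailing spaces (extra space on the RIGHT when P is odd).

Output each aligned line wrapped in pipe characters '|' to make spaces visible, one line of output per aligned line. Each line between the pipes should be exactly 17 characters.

Answer: |  sand problem   |
|gentle take warm |
| mountain ant on |
|water one support|
|      this       |

Derivation:
Line 1: ['sand', 'problem'] (min_width=12, slack=5)
Line 2: ['gentle', 'take', 'warm'] (min_width=16, slack=1)
Line 3: ['mountain', 'ant', 'on'] (min_width=15, slack=2)
Line 4: ['water', 'one', 'support'] (min_width=17, slack=0)
Line 5: ['this'] (min_width=4, slack=13)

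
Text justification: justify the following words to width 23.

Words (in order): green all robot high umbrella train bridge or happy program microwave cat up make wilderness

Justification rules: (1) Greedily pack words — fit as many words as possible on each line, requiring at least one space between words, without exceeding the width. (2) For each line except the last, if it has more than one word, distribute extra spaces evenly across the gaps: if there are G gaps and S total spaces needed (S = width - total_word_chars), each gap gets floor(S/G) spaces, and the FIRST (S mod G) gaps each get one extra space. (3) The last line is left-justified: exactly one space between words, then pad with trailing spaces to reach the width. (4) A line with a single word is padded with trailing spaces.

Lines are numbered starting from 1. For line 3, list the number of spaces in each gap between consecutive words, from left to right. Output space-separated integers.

Answer: 5 4

Derivation:
Line 1: ['green', 'all', 'robot', 'high'] (min_width=20, slack=3)
Line 2: ['umbrella', 'train', 'bridge'] (min_width=21, slack=2)
Line 3: ['or', 'happy', 'program'] (min_width=16, slack=7)
Line 4: ['microwave', 'cat', 'up', 'make'] (min_width=21, slack=2)
Line 5: ['wilderness'] (min_width=10, slack=13)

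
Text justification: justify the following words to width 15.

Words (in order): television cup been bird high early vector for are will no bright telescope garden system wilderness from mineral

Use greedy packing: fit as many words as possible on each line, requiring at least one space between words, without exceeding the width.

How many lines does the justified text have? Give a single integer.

Line 1: ['television', 'cup'] (min_width=14, slack=1)
Line 2: ['been', 'bird', 'high'] (min_width=14, slack=1)
Line 3: ['early', 'vector'] (min_width=12, slack=3)
Line 4: ['for', 'are', 'will', 'no'] (min_width=15, slack=0)
Line 5: ['bright'] (min_width=6, slack=9)
Line 6: ['telescope'] (min_width=9, slack=6)
Line 7: ['garden', 'system'] (min_width=13, slack=2)
Line 8: ['wilderness', 'from'] (min_width=15, slack=0)
Line 9: ['mineral'] (min_width=7, slack=8)
Total lines: 9

Answer: 9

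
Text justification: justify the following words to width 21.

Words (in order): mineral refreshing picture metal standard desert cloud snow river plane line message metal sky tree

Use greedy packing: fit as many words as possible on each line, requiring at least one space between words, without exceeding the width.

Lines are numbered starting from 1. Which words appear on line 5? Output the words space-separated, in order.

Line 1: ['mineral', 'refreshing'] (min_width=18, slack=3)
Line 2: ['picture', 'metal'] (min_width=13, slack=8)
Line 3: ['standard', 'desert', 'cloud'] (min_width=21, slack=0)
Line 4: ['snow', 'river', 'plane', 'line'] (min_width=21, slack=0)
Line 5: ['message', 'metal', 'sky'] (min_width=17, slack=4)
Line 6: ['tree'] (min_width=4, slack=17)

Answer: message metal sky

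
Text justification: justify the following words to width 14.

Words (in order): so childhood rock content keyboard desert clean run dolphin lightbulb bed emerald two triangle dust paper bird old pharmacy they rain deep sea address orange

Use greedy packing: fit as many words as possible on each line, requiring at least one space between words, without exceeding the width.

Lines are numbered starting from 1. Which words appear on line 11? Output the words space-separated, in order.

Line 1: ['so', 'childhood'] (min_width=12, slack=2)
Line 2: ['rock', 'content'] (min_width=12, slack=2)
Line 3: ['keyboard'] (min_width=8, slack=6)
Line 4: ['desert', 'clean'] (min_width=12, slack=2)
Line 5: ['run', 'dolphin'] (min_width=11, slack=3)
Line 6: ['lightbulb', 'bed'] (min_width=13, slack=1)
Line 7: ['emerald', 'two'] (min_width=11, slack=3)
Line 8: ['triangle', 'dust'] (min_width=13, slack=1)
Line 9: ['paper', 'bird', 'old'] (min_width=14, slack=0)
Line 10: ['pharmacy', 'they'] (min_width=13, slack=1)
Line 11: ['rain', 'deep', 'sea'] (min_width=13, slack=1)
Line 12: ['address', 'orange'] (min_width=14, slack=0)

Answer: rain deep sea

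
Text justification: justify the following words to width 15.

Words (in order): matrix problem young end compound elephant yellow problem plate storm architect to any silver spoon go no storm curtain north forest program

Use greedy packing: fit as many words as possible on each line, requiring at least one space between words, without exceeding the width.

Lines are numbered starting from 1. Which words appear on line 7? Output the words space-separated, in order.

Line 1: ['matrix', 'problem'] (min_width=14, slack=1)
Line 2: ['young', 'end'] (min_width=9, slack=6)
Line 3: ['compound'] (min_width=8, slack=7)
Line 4: ['elephant', 'yellow'] (min_width=15, slack=0)
Line 5: ['problem', 'plate'] (min_width=13, slack=2)
Line 6: ['storm', 'architect'] (min_width=15, slack=0)
Line 7: ['to', 'any', 'silver'] (min_width=13, slack=2)
Line 8: ['spoon', 'go', 'no'] (min_width=11, slack=4)
Line 9: ['storm', 'curtain'] (min_width=13, slack=2)
Line 10: ['north', 'forest'] (min_width=12, slack=3)
Line 11: ['program'] (min_width=7, slack=8)

Answer: to any silver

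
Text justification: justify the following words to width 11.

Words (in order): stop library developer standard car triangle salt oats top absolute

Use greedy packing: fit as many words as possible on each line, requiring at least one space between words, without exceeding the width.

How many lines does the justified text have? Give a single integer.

Answer: 9

Derivation:
Line 1: ['stop'] (min_width=4, slack=7)
Line 2: ['library'] (min_width=7, slack=4)
Line 3: ['developer'] (min_width=9, slack=2)
Line 4: ['standard'] (min_width=8, slack=3)
Line 5: ['car'] (min_width=3, slack=8)
Line 6: ['triangle'] (min_width=8, slack=3)
Line 7: ['salt', 'oats'] (min_width=9, slack=2)
Line 8: ['top'] (min_width=3, slack=8)
Line 9: ['absolute'] (min_width=8, slack=3)
Total lines: 9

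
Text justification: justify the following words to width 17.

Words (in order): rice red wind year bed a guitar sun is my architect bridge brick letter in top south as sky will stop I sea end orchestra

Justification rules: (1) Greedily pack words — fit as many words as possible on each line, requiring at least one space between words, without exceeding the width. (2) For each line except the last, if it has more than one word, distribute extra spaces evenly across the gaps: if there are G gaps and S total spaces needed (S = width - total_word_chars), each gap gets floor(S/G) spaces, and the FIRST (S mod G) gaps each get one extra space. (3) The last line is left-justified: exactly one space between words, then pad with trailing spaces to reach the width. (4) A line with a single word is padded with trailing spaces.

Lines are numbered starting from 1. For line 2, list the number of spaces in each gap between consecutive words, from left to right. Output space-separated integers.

Answer: 1 1 1

Derivation:
Line 1: ['rice', 'red', 'wind'] (min_width=13, slack=4)
Line 2: ['year', 'bed', 'a', 'guitar'] (min_width=17, slack=0)
Line 3: ['sun', 'is', 'my'] (min_width=9, slack=8)
Line 4: ['architect', 'bridge'] (min_width=16, slack=1)
Line 5: ['brick', 'letter', 'in'] (min_width=15, slack=2)
Line 6: ['top', 'south', 'as', 'sky'] (min_width=16, slack=1)
Line 7: ['will', 'stop', 'I', 'sea'] (min_width=15, slack=2)
Line 8: ['end', 'orchestra'] (min_width=13, slack=4)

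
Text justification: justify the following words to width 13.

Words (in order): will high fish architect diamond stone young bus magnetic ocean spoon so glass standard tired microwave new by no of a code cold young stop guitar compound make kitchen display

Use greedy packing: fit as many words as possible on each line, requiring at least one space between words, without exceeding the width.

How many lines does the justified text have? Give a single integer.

Line 1: ['will', 'high'] (min_width=9, slack=4)
Line 2: ['fish'] (min_width=4, slack=9)
Line 3: ['architect'] (min_width=9, slack=4)
Line 4: ['diamond', 'stone'] (min_width=13, slack=0)
Line 5: ['young', 'bus'] (min_width=9, slack=4)
Line 6: ['magnetic'] (min_width=8, slack=5)
Line 7: ['ocean', 'spoon'] (min_width=11, slack=2)
Line 8: ['so', 'glass'] (min_width=8, slack=5)
Line 9: ['standard'] (min_width=8, slack=5)
Line 10: ['tired'] (min_width=5, slack=8)
Line 11: ['microwave', 'new'] (min_width=13, slack=0)
Line 12: ['by', 'no', 'of', 'a'] (min_width=10, slack=3)
Line 13: ['code', 'cold'] (min_width=9, slack=4)
Line 14: ['young', 'stop'] (min_width=10, slack=3)
Line 15: ['guitar'] (min_width=6, slack=7)
Line 16: ['compound', 'make'] (min_width=13, slack=0)
Line 17: ['kitchen'] (min_width=7, slack=6)
Line 18: ['display'] (min_width=7, slack=6)
Total lines: 18

Answer: 18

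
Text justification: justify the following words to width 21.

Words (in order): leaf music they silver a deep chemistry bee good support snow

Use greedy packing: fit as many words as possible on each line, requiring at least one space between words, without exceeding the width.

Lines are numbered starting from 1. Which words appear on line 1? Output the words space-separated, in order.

Answer: leaf music they

Derivation:
Line 1: ['leaf', 'music', 'they'] (min_width=15, slack=6)
Line 2: ['silver', 'a', 'deep'] (min_width=13, slack=8)
Line 3: ['chemistry', 'bee', 'good'] (min_width=18, slack=3)
Line 4: ['support', 'snow'] (min_width=12, slack=9)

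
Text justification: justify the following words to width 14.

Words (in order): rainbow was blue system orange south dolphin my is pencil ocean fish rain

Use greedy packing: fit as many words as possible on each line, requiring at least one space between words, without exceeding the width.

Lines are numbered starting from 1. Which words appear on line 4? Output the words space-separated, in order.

Answer: dolphin my is

Derivation:
Line 1: ['rainbow', 'was'] (min_width=11, slack=3)
Line 2: ['blue', 'system'] (min_width=11, slack=3)
Line 3: ['orange', 'south'] (min_width=12, slack=2)
Line 4: ['dolphin', 'my', 'is'] (min_width=13, slack=1)
Line 5: ['pencil', 'ocean'] (min_width=12, slack=2)
Line 6: ['fish', 'rain'] (min_width=9, slack=5)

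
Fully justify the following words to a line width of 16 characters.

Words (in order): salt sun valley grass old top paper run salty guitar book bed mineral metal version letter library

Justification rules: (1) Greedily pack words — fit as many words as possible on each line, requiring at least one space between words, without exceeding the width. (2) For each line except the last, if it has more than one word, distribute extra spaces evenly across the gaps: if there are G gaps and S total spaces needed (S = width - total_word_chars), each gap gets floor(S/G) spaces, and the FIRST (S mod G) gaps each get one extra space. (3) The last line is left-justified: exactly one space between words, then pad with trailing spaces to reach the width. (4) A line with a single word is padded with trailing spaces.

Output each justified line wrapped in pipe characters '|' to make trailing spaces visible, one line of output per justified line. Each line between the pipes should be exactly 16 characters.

Line 1: ['salt', 'sun', 'valley'] (min_width=15, slack=1)
Line 2: ['grass', 'old', 'top'] (min_width=13, slack=3)
Line 3: ['paper', 'run', 'salty'] (min_width=15, slack=1)
Line 4: ['guitar', 'book', 'bed'] (min_width=15, slack=1)
Line 5: ['mineral', 'metal'] (min_width=13, slack=3)
Line 6: ['version', 'letter'] (min_width=14, slack=2)
Line 7: ['library'] (min_width=7, slack=9)

Answer: |salt  sun valley|
|grass   old  top|
|paper  run salty|
|guitar  book bed|
|mineral    metal|
|version   letter|
|library         |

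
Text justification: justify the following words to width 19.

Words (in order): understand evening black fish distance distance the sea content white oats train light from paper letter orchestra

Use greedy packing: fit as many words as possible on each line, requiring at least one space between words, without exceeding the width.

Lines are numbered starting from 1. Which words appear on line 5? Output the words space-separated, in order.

Line 1: ['understand', 'evening'] (min_width=18, slack=1)
Line 2: ['black', 'fish', 'distance'] (min_width=19, slack=0)
Line 3: ['distance', 'the', 'sea'] (min_width=16, slack=3)
Line 4: ['content', 'white', 'oats'] (min_width=18, slack=1)
Line 5: ['train', 'light', 'from'] (min_width=16, slack=3)
Line 6: ['paper', 'letter'] (min_width=12, slack=7)
Line 7: ['orchestra'] (min_width=9, slack=10)

Answer: train light from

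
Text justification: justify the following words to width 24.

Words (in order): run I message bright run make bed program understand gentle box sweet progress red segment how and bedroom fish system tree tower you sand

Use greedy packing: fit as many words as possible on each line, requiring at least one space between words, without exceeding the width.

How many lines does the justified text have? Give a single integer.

Answer: 7

Derivation:
Line 1: ['run', 'I', 'message', 'bright', 'run'] (min_width=24, slack=0)
Line 2: ['make', 'bed', 'program'] (min_width=16, slack=8)
Line 3: ['understand', 'gentle', 'box'] (min_width=21, slack=3)
Line 4: ['sweet', 'progress', 'red'] (min_width=18, slack=6)
Line 5: ['segment', 'how', 'and', 'bedroom'] (min_width=23, slack=1)
Line 6: ['fish', 'system', 'tree', 'tower'] (min_width=22, slack=2)
Line 7: ['you', 'sand'] (min_width=8, slack=16)
Total lines: 7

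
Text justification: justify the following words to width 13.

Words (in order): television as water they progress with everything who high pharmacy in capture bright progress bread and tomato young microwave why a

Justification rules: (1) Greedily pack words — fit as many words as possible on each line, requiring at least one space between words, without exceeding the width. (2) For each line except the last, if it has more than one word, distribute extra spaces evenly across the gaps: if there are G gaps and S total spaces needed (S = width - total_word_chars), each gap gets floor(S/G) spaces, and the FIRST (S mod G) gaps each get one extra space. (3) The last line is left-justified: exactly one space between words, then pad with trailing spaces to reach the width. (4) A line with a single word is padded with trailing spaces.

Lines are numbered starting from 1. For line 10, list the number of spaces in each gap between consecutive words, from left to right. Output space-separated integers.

Line 1: ['television', 'as'] (min_width=13, slack=0)
Line 2: ['water', 'they'] (min_width=10, slack=3)
Line 3: ['progress', 'with'] (min_width=13, slack=0)
Line 4: ['everything'] (min_width=10, slack=3)
Line 5: ['who', 'high'] (min_width=8, slack=5)
Line 6: ['pharmacy', 'in'] (min_width=11, slack=2)
Line 7: ['capture'] (min_width=7, slack=6)
Line 8: ['bright'] (min_width=6, slack=7)
Line 9: ['progress'] (min_width=8, slack=5)
Line 10: ['bread', 'and'] (min_width=9, slack=4)
Line 11: ['tomato', 'young'] (min_width=12, slack=1)
Line 12: ['microwave', 'why'] (min_width=13, slack=0)
Line 13: ['a'] (min_width=1, slack=12)

Answer: 5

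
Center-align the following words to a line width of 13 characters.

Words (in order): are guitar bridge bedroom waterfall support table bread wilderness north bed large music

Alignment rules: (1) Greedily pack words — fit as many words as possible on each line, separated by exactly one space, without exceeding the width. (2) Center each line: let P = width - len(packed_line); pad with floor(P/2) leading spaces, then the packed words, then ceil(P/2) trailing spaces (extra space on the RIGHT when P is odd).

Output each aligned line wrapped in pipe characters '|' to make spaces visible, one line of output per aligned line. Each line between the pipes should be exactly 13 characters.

Answer: | are guitar  |
|   bridge    |
|   bedroom   |
|  waterfall  |
|support table|
|    bread    |
| wilderness  |
|  north bed  |
| large music |

Derivation:
Line 1: ['are', 'guitar'] (min_width=10, slack=3)
Line 2: ['bridge'] (min_width=6, slack=7)
Line 3: ['bedroom'] (min_width=7, slack=6)
Line 4: ['waterfall'] (min_width=9, slack=4)
Line 5: ['support', 'table'] (min_width=13, slack=0)
Line 6: ['bread'] (min_width=5, slack=8)
Line 7: ['wilderness'] (min_width=10, slack=3)
Line 8: ['north', 'bed'] (min_width=9, slack=4)
Line 9: ['large', 'music'] (min_width=11, slack=2)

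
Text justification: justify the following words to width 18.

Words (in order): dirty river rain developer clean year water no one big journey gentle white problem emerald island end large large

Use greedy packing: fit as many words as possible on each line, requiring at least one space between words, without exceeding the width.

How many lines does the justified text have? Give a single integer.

Line 1: ['dirty', 'river', 'rain'] (min_width=16, slack=2)
Line 2: ['developer', 'clean'] (min_width=15, slack=3)
Line 3: ['year', 'water', 'no', 'one'] (min_width=17, slack=1)
Line 4: ['big', 'journey', 'gentle'] (min_width=18, slack=0)
Line 5: ['white', 'problem'] (min_width=13, slack=5)
Line 6: ['emerald', 'island', 'end'] (min_width=18, slack=0)
Line 7: ['large', 'large'] (min_width=11, slack=7)
Total lines: 7

Answer: 7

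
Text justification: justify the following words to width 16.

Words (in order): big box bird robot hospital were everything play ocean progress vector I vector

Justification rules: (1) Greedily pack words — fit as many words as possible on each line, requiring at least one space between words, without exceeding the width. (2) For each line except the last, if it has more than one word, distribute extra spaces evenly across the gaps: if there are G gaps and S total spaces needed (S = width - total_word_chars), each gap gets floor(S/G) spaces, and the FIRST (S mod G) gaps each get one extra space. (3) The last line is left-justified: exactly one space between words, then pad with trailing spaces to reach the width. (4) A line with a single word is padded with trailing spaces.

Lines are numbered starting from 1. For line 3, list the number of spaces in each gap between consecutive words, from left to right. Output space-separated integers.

Answer: 2

Derivation:
Line 1: ['big', 'box', 'bird'] (min_width=12, slack=4)
Line 2: ['robot', 'hospital'] (min_width=14, slack=2)
Line 3: ['were', 'everything'] (min_width=15, slack=1)
Line 4: ['play', 'ocean'] (min_width=10, slack=6)
Line 5: ['progress', 'vector'] (min_width=15, slack=1)
Line 6: ['I', 'vector'] (min_width=8, slack=8)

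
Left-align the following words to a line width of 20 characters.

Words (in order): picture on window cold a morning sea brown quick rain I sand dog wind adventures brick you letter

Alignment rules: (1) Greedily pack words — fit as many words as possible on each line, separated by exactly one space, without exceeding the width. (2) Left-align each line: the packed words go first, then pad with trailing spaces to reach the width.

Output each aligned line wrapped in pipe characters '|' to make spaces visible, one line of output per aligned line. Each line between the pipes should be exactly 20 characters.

Line 1: ['picture', 'on', 'window'] (min_width=17, slack=3)
Line 2: ['cold', 'a', 'morning', 'sea'] (min_width=18, slack=2)
Line 3: ['brown', 'quick', 'rain', 'I'] (min_width=18, slack=2)
Line 4: ['sand', 'dog', 'wind'] (min_width=13, slack=7)
Line 5: ['adventures', 'brick', 'you'] (min_width=20, slack=0)
Line 6: ['letter'] (min_width=6, slack=14)

Answer: |picture on window   |
|cold a morning sea  |
|brown quick rain I  |
|sand dog wind       |
|adventures brick you|
|letter              |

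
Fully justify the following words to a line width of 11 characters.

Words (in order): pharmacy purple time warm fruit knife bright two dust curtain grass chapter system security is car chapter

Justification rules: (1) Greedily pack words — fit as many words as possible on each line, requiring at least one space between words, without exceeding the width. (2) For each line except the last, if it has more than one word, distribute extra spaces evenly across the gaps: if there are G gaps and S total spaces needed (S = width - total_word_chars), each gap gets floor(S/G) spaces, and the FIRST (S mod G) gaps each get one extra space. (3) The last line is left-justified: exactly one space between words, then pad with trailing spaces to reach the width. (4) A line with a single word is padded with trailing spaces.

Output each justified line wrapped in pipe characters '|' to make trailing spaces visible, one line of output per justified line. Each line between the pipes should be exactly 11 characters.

Line 1: ['pharmacy'] (min_width=8, slack=3)
Line 2: ['purple', 'time'] (min_width=11, slack=0)
Line 3: ['warm', 'fruit'] (min_width=10, slack=1)
Line 4: ['knife'] (min_width=5, slack=6)
Line 5: ['bright', 'two'] (min_width=10, slack=1)
Line 6: ['dust'] (min_width=4, slack=7)
Line 7: ['curtain'] (min_width=7, slack=4)
Line 8: ['grass'] (min_width=5, slack=6)
Line 9: ['chapter'] (min_width=7, slack=4)
Line 10: ['system'] (min_width=6, slack=5)
Line 11: ['security', 'is'] (min_width=11, slack=0)
Line 12: ['car', 'chapter'] (min_width=11, slack=0)

Answer: |pharmacy   |
|purple time|
|warm  fruit|
|knife      |
|bright  two|
|dust       |
|curtain    |
|grass      |
|chapter    |
|system     |
|security is|
|car chapter|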